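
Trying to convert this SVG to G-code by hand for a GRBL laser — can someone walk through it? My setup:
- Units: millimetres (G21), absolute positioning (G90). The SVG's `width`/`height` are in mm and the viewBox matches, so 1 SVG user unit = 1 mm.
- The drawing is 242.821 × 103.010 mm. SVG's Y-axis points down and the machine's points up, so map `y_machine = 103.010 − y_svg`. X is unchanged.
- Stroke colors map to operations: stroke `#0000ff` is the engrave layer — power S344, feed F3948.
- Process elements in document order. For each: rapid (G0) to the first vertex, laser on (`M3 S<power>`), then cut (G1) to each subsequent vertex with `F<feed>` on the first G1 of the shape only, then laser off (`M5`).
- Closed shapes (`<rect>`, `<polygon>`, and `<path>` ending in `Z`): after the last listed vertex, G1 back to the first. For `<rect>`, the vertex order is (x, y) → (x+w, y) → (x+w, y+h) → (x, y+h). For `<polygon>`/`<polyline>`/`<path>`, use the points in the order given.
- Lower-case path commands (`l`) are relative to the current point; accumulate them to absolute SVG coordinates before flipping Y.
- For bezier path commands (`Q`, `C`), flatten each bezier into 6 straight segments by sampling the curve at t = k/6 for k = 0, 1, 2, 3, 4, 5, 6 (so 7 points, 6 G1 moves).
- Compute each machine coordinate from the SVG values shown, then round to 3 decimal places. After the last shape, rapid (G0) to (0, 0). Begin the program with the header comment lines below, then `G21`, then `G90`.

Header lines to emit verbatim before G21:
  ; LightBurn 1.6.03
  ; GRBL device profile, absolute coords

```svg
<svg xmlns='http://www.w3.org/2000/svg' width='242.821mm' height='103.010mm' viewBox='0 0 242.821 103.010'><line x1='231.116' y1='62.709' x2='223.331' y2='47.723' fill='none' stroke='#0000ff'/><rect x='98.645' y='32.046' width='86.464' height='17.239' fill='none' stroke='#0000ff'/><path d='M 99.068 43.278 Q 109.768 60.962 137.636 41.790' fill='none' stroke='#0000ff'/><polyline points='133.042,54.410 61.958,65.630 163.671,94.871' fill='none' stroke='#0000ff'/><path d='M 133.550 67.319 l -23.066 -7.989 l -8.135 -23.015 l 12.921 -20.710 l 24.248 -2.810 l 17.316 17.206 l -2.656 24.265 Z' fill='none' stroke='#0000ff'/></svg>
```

; LightBurn 1.6.03
; GRBL device profile, absolute coords
G21
G90
G0 X231.116 Y40.301
M3 S344
G1 X223.331 Y55.287 F3948
M5
G0 X98.645 Y70.964
M3 S344
G1 X185.109 Y70.964 F3948
G1 X185.109 Y53.725
G1 X98.645 Y53.725
G1 X98.645 Y70.964
M5
G0 X99.068 Y59.732
M3 S344
G1 X103.112 Y54.861 F3948
G1 X108.109 Y52.038
G1 X114.060 Y51.262
G1 X120.965 Y52.534
G1 X128.824 Y55.853
G1 X137.636 Y61.220
M5
G0 X133.042 Y48.600
M3 S344
G1 X61.958 Y37.380 F3948
G1 X163.671 Y8.139
M5
G0 X133.550 Y35.691
M3 S344
G1 X110.484 Y43.680 F3948
G1 X102.349 Y66.695
G1 X115.270 Y87.405
G1 X139.518 Y90.215
G1 X156.834 Y73.009
G1 X154.178 Y48.744
G1 X133.550 Y35.691
M5
G0 X0.000 Y0.000

Since the viewBox matches the mm dimensions, user units are millimetres directly. The only transform is the Y-flip y_m = 103.010 − y_svg.

Shape 1 is a line segment drawn with `<line>`. Its stroke #0000ff means engrave at S344, F3948. After flipping Y the toolpath is (231.116,40.301) → (223.331,55.287).

Shape 2 is a rectangle drawn with `<rect>`. Its stroke #0000ff means engrave at S344, F3948. After flipping Y the toolpath is (98.645,70.964) → (185.109,70.964) → (185.109,53.725) → (98.645,53.725) → (98.645,70.964), returning to the start.

Shape 3 is a quadratic bezier drawn with `<path>`. Its stroke #0000ff means engrave at S344, F3948. After flipping Y the toolpath is (99.068,59.732) → (103.112,54.861) → (108.109,52.038) → (114.060,51.262) → (120.965,52.534) → (128.824,55.853) → (137.636,61.220).

Shape 4 is a open polyline drawn with `<polyline>`. Its stroke #0000ff means engrave at S344, F3948. After flipping Y the toolpath is (133.042,48.600) → (61.958,37.380) → (163.671,8.139).

Shape 5 is a regular polygon drawn with `<path>`. Its stroke #0000ff means engrave at S344, F3948. After flipping Y the toolpath is (133.550,35.691) → (110.484,43.680) → (102.349,66.695) → (115.270,87.405) → (139.518,90.215) → (156.834,73.009) → (154.178,48.744) → (133.550,35.691), returning to the start.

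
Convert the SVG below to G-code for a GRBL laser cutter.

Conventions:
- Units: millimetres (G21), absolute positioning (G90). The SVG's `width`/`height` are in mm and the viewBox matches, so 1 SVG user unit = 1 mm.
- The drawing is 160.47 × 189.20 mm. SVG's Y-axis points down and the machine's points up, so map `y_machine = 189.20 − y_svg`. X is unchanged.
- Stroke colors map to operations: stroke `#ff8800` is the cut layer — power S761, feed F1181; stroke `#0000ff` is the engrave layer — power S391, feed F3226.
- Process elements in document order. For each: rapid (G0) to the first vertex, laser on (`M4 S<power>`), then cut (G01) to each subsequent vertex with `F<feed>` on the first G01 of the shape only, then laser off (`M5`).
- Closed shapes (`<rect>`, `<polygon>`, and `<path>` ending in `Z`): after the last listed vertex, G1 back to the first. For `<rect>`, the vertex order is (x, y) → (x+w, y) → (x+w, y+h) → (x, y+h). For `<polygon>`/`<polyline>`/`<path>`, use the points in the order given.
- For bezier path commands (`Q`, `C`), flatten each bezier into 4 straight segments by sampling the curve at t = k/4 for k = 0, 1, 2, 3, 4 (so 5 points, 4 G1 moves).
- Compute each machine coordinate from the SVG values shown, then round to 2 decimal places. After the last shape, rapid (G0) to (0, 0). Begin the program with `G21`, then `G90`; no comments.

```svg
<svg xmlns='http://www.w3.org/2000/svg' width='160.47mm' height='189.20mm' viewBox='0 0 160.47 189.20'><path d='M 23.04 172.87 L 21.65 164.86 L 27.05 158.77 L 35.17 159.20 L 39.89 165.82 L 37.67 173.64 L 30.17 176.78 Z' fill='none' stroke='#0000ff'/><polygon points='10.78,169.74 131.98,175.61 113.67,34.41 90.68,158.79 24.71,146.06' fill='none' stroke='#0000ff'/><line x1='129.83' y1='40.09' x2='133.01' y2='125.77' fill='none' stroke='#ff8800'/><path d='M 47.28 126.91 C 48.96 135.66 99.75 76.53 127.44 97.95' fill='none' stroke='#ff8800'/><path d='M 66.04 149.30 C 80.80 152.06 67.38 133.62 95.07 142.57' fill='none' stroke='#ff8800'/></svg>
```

1 u = 1 mm; y_m = 189.20 − y.

[1] `<path>` regular polygon, #0000ff→engrave S391 F3226: (23.04,16.33) → (21.65,24.34) → (27.05,30.43) → (35.17,30.00) → (39.89,23.38) → (37.67,15.56) → (30.17,12.42) → (23.04,16.33) (closed)

[2] `<polygon>` closed polygon, #0000ff→engrave S391 F3226: (10.78,19.46) → (131.98,13.59) → (113.67,154.79) → (90.68,30.41) → (24.71,43.14) → (10.78,19.46) (closed)

[3] `<line>` line segment, #ff8800→cut S761 F1181: (129.83,149.11) → (133.01,63.43)

[4] `<path>` cubic bezier, #ff8800→cut S761 F1181: (47.28,62.29) → (56.62,66.14) → (77.61,81.52) → (103.47,94.53) → (127.44,91.25)

[5] `<path>` cubic bezier, #ff8800→cut S761 F1181: (66.04,39.90) → (72.91,41.05) → (75.71,45.59) → (80.93,48.97) → (95.07,46.63)

G21
G90
G0 X23.04 Y16.33
M4 S391
G01 X21.65 Y24.34 F3226
G01 X27.05 Y30.43
G01 X35.17 Y30.00
G01 X39.89 Y23.38
G01 X37.67 Y15.56
G01 X30.17 Y12.42
G01 X23.04 Y16.33
M5
G0 X10.78 Y19.46
M4 S391
G01 X131.98 Y13.59 F3226
G01 X113.67 Y154.79
G01 X90.68 Y30.41
G01 X24.71 Y43.14
G01 X10.78 Y19.46
M5
G0 X129.83 Y149.11
M4 S761
G01 X133.01 Y63.43 F1181
M5
G0 X47.28 Y62.29
M4 S761
G01 X56.62 Y66.14 F1181
G01 X77.61 Y81.52
G01 X103.47 Y94.53
G01 X127.44 Y91.25
M5
G0 X66.04 Y39.90
M4 S761
G01 X72.91 Y41.05 F1181
G01 X75.71 Y45.59
G01 X80.93 Y48.97
G01 X95.07 Y46.63
M5
G0 X0.00 Y0.00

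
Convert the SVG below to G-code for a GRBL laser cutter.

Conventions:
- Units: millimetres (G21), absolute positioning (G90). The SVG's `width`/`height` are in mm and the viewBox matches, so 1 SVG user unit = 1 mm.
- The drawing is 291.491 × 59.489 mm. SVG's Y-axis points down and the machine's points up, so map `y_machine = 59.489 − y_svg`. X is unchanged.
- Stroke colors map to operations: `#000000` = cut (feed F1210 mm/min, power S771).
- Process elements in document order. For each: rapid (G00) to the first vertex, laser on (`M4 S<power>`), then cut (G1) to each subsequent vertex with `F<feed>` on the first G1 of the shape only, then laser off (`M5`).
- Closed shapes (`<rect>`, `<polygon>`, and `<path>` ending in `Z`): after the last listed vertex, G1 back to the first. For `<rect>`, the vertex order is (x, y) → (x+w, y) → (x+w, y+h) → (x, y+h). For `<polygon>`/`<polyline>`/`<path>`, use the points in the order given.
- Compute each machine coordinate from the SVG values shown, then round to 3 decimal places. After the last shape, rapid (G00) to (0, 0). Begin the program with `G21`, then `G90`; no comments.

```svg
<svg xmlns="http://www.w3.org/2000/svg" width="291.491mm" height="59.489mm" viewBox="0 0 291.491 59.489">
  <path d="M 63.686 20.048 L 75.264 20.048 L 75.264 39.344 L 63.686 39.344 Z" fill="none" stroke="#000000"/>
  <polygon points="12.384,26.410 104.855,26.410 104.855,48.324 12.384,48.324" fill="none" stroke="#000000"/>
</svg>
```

G21
G90
G00 X63.686 Y39.441
M4 S771
G1 X75.264 Y39.441 F1210
G1 X75.264 Y20.145
G1 X63.686 Y20.145
G1 X63.686 Y39.441
M5
G00 X12.384 Y33.079
M4 S771
G1 X104.855 Y33.079 F1210
G1 X104.855 Y11.165
G1 X12.384 Y11.165
G1 X12.384 Y33.079
M5
G00 X0.000 Y0.000

Since the viewBox matches the mm dimensions, user units are millimetres directly. The only transform is the Y-flip y_m = 59.489 − y_svg.

Shape 1 is a rectangle drawn with `<path>`. Its stroke #000000 means cut at S771, F1210. After flipping Y the toolpath is (63.686,39.441) → (75.264,39.441) → (75.264,20.145) → (63.686,20.145) → (63.686,39.441), returning to the start.

Shape 2 is a rectangle drawn with `<polygon>`. Its stroke #000000 means cut at S771, F1210. After flipping Y the toolpath is (12.384,33.079) → (104.855,33.079) → (104.855,11.165) → (12.384,11.165) → (12.384,33.079), returning to the start.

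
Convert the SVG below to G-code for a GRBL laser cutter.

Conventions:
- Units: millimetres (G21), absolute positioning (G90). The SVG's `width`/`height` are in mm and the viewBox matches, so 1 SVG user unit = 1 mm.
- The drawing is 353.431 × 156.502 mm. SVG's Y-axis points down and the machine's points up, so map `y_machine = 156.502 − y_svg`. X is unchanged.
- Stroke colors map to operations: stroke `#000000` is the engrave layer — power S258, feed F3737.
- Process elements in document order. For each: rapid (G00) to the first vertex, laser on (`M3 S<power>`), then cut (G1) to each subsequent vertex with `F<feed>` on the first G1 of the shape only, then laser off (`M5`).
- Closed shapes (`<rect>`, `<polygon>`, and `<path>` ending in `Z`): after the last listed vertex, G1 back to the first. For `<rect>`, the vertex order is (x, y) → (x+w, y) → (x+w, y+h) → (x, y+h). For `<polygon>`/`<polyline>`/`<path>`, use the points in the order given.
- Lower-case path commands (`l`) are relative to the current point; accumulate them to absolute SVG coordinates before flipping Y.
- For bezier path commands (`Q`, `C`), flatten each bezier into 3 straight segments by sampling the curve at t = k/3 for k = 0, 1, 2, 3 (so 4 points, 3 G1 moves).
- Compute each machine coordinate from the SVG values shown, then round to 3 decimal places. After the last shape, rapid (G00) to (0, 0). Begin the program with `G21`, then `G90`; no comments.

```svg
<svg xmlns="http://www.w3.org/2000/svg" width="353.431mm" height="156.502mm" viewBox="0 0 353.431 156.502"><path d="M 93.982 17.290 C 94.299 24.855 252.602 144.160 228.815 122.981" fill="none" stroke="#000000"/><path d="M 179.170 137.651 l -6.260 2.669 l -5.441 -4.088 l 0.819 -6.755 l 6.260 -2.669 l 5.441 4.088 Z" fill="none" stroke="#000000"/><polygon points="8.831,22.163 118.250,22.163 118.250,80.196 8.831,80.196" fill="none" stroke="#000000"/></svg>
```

1 u = 1 mm; y_m = 156.502 − y.

[1] `<path>` cubic bezier, #000000→engrave S258 F3737: (93.982,139.212) → (134.366,103.742) → (204.501,49.828) → (228.815,33.521)

[2] `<path>` regular polygon, #000000→engrave S258 F3737: (179.170,18.851) → (172.910,16.182) → (167.469,20.270) → (168.288,27.025) → (174.548,29.694) → (179.989,25.606) → (179.170,18.851) (closed)

[3] `<polygon>` rectangle, #000000→engrave S258 F3737: (8.831,134.339) → (118.250,134.339) → (118.250,76.306) → (8.831,76.306) → (8.831,134.339) (closed)

G21
G90
G00 X93.982 Y139.212
M3 S258
G1 X134.366 Y103.742 F3737
G1 X204.501 Y49.828
G1 X228.815 Y33.521
M5
G00 X179.170 Y18.851
M3 S258
G1 X172.910 Y16.182 F3737
G1 X167.469 Y20.270
G1 X168.288 Y27.025
G1 X174.548 Y29.694
G1 X179.989 Y25.606
G1 X179.170 Y18.851
M5
G00 X8.831 Y134.339
M3 S258
G1 X118.250 Y134.339 F3737
G1 X118.250 Y76.306
G1 X8.831 Y76.306
G1 X8.831 Y134.339
M5
G00 X0.000 Y0.000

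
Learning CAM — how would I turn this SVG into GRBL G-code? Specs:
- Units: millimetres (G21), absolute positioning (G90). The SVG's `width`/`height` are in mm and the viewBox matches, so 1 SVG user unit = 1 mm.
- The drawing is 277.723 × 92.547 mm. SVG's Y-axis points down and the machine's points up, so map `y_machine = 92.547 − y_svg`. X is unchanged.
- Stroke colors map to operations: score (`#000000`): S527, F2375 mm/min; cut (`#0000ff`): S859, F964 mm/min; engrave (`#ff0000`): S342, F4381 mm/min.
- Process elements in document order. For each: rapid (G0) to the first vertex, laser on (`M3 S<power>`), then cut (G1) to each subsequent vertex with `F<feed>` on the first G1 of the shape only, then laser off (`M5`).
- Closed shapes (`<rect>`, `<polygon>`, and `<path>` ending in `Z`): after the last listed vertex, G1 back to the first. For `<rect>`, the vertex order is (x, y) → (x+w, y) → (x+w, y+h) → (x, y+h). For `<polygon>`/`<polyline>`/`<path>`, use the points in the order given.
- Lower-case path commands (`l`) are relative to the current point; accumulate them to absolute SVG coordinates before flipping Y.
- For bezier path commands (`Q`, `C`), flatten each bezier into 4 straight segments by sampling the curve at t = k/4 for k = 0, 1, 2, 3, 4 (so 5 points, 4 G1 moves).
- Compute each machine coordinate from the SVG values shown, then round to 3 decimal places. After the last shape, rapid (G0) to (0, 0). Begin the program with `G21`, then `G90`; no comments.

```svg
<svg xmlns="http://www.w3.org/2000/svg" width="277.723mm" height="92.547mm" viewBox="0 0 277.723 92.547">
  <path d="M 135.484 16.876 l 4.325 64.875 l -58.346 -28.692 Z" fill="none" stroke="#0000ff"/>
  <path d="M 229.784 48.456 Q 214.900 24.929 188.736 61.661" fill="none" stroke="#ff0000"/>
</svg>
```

1 u = 1 mm; y_m = 92.547 − y.

[1] `<path>` regular polygon, #0000ff→cut S859 F964: (135.484,75.671) → (139.809,10.796) → (81.463,39.488) → (135.484,75.671) (closed)

[2] `<path>` quadratic bezier, #ff0000→engrave S342 F4381: (229.784,44.091) → (221.637,52.088) → (212.080,52.553) → (201.113,45.486) → (188.736,30.886)

G21
G90
G0 X135.484 Y75.671
M3 S859
G1 X139.809 Y10.796 F964
G1 X81.463 Y39.488
G1 X135.484 Y75.671
M5
G0 X229.784 Y44.091
M3 S342
G1 X221.637 Y52.088 F4381
G1 X212.080 Y52.553
G1 X201.113 Y45.486
G1 X188.736 Y30.886
M5
G0 X0.000 Y0.000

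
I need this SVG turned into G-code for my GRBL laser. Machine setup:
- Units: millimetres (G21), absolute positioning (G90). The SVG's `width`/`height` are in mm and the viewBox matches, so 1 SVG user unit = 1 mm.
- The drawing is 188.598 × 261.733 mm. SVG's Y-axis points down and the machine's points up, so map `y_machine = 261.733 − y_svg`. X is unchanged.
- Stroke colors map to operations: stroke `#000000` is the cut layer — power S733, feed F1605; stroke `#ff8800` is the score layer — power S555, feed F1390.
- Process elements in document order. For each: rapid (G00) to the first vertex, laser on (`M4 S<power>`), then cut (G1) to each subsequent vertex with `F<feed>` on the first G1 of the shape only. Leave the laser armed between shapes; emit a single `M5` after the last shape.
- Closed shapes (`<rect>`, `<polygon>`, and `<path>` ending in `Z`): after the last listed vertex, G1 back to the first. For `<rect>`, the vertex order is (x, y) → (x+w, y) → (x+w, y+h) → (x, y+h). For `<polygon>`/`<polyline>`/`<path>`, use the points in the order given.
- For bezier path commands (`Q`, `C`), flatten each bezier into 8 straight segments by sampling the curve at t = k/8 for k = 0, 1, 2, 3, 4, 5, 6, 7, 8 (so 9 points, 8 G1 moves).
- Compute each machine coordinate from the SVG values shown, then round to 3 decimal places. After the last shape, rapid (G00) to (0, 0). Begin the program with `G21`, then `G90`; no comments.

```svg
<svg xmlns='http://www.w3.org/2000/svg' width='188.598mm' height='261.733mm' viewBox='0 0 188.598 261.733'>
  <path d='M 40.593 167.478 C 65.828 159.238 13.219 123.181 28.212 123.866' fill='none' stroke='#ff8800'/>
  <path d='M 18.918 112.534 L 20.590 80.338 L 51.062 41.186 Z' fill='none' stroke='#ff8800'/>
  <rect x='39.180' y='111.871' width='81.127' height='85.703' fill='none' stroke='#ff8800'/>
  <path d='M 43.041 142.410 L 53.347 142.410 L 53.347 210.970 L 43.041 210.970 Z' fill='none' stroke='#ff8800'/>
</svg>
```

Since the viewBox matches the mm dimensions, user units are millimetres directly. The only transform is the Y-flip y_m = 261.733 − y_svg.

Shape 1 is a cubic bezier drawn with `<path>`. Its stroke #ff8800 means score at S555, F1390. After flipping Y the toolpath is (40.593,94.255) → (46.691,98.523) → (47.196,104.642) → (43.812,111.856) → (38.243,119.408) → (32.194,126.542) → (27.370,132.500) → (25.474,136.528) → (28.212,137.867).

Shape 2 is a closed polygon drawn with `<path>`. Its stroke #ff8800 means score at S555, F1390. After flipping Y the toolpath is (18.918,149.199) → (20.590,181.395) → (51.062,220.547) → (18.918,149.199), returning to the start.

Shape 3 is a rectangle drawn with `<rect>`. Its stroke #ff8800 means score at S555, F1390. After flipping Y the toolpath is (39.180,149.862) → (120.307,149.862) → (120.307,64.159) → (39.180,64.159) → (39.180,149.862), returning to the start.

Shape 4 is a rectangle drawn with `<path>`. Its stroke #ff8800 means score at S555, F1390. After flipping Y the toolpath is (43.041,119.323) → (53.347,119.323) → (53.347,50.763) → (43.041,50.763) → (43.041,119.323), returning to the start.

G21
G90
G00 X40.593 Y94.255
M4 S555
G1 X46.691 Y98.523 F1390
G1 X47.196 Y104.642
G1 X43.812 Y111.856
G1 X38.243 Y119.408
G1 X32.194 Y126.542
G1 X27.370 Y132.500
G1 X25.474 Y136.528
G1 X28.212 Y137.867
G00 X18.918 Y149.199
M4 S555
G1 X20.590 Y181.395 F1390
G1 X51.062 Y220.547
G1 X18.918 Y149.199
G00 X39.180 Y149.862
M4 S555
G1 X120.307 Y149.862 F1390
G1 X120.307 Y64.159
G1 X39.180 Y64.159
G1 X39.180 Y149.862
G00 X43.041 Y119.323
M4 S555
G1 X53.347 Y119.323 F1390
G1 X53.347 Y50.763
G1 X43.041 Y50.763
G1 X43.041 Y119.323
M5
G00 X0.000 Y0.000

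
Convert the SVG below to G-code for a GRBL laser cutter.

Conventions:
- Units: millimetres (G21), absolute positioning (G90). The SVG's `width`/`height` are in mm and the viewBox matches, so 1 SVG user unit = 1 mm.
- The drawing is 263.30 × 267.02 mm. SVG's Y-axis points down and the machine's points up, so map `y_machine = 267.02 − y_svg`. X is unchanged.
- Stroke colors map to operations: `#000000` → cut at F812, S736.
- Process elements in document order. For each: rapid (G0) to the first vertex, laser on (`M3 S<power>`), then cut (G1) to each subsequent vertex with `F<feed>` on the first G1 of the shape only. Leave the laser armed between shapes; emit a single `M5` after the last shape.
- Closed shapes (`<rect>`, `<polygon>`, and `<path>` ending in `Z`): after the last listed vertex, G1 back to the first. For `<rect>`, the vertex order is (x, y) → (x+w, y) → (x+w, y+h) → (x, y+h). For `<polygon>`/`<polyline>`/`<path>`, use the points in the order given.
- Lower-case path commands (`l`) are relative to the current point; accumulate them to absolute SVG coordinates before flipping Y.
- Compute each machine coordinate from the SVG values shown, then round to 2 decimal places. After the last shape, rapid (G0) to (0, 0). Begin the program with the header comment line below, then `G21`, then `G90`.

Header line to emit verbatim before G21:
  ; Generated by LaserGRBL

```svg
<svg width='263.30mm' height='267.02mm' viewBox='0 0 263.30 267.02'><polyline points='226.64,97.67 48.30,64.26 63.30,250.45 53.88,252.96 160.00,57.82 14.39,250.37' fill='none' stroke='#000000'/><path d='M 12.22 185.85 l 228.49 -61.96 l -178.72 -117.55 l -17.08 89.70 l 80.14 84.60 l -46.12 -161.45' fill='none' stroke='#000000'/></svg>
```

; Generated by LaserGRBL
G21
G90
G0 X226.64 Y169.35
M3 S736
G1 X48.30 Y202.76 F812
G1 X63.30 Y16.57
G1 X53.88 Y14.06
G1 X160.00 Y209.20
G1 X14.39 Y16.65
G0 X12.22 Y81.17
M3 S736
G1 X240.71 Y143.13 F812
G1 X61.99 Y260.68
G1 X44.91 Y170.98
G1 X125.05 Y86.38
G1 X78.93 Y247.83
M5
G0 X0.00 Y0.00

Since the viewBox matches the mm dimensions, user units are millimetres directly. The only transform is the Y-flip y_m = 267.02 − y_svg.

Shape 1 is a open polyline drawn with `<polyline>`. Its stroke #000000 means cut at S736, F812. After flipping Y the toolpath is (226.64,169.35) → (48.30,202.76) → (63.30,16.57) → (53.88,14.06) → (160.00,209.20) → (14.39,16.65).

Shape 2 is a open polyline drawn with `<path>`. Its stroke #000000 means cut at S736, F812. After flipping Y the toolpath is (12.22,81.17) → (240.71,143.13) → (61.99,260.68) → (44.91,170.98) → (125.05,86.38) → (78.93,247.83).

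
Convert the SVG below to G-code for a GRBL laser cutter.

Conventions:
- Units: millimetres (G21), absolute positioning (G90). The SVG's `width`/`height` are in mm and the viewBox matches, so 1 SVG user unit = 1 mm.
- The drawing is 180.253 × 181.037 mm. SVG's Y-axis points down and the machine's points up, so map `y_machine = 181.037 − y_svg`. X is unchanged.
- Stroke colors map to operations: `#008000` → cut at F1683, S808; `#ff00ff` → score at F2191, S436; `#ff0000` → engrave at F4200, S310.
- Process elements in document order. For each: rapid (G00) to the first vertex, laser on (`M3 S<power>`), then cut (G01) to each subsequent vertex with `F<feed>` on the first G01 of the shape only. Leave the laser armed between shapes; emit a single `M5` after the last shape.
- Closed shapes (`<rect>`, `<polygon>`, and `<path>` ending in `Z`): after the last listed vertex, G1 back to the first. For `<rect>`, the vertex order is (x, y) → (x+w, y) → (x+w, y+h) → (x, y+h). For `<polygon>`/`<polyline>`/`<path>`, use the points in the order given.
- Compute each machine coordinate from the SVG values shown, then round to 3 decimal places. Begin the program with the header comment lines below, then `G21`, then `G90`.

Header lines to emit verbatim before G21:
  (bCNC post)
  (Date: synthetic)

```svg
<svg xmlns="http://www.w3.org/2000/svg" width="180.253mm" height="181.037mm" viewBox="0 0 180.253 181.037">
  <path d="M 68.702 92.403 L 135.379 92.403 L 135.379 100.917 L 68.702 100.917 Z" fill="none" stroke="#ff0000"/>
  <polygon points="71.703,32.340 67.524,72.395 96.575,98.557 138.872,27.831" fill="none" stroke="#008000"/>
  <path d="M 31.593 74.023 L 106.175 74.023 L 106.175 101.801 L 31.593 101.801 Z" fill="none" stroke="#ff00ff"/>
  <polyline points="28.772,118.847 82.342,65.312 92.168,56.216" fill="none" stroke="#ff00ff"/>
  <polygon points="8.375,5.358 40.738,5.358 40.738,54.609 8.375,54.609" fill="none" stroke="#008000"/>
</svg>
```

viewBox `0 0 180.253 181.037` with mm width/height → 1 unit = 1 mm. Flip: y_m = 181.037 − y_svg.

**Shape 1** — `<path>` rectangle, stroke `#ff0000` → engrave (S310, F4200). Machine vertices: (68.702,88.634) → (135.379,88.634) → (135.379,80.120) → (68.702,80.120) → (68.702,88.634). Closed: final G1 returns to the first vertex.

**Shape 2** — `<polygon>` closed polygon, stroke `#008000` → cut (S808, F1683). Machine vertices: (71.703,148.697) → (67.524,108.642) → (96.575,82.480) → (138.872,153.206) → (71.703,148.697). Closed: final G1 returns to the first vertex.

**Shape 3** — `<path>` rectangle, stroke `#ff00ff` → score (S436, F2191). Machine vertices: (31.593,107.014) → (106.175,107.014) → (106.175,79.236) → (31.593,79.236) → (31.593,107.014). Closed: final G1 returns to the first vertex.

**Shape 4** — `<polyline>` open polyline, stroke `#ff00ff` → score (S436, F2191). Machine vertices: (28.772,62.190) → (82.342,115.725) → (92.168,124.821). Open path.

**Shape 5** — `<polygon>` rectangle, stroke `#008000` → cut (S808, F1683). Machine vertices: (8.375,175.679) → (40.738,175.679) → (40.738,126.428) → (8.375,126.428) → (8.375,175.679). Closed: final G1 returns to the first vertex.

(bCNC post)
(Date: synthetic)
G21
G90
G00 X68.702 Y88.634
M3 S310
G01 X135.379 Y88.634 F4200
G01 X135.379 Y80.120
G01 X68.702 Y80.120
G01 X68.702 Y88.634
G00 X71.703 Y148.697
M3 S808
G01 X67.524 Y108.642 F1683
G01 X96.575 Y82.480
G01 X138.872 Y153.206
G01 X71.703 Y148.697
G00 X31.593 Y107.014
M3 S436
G01 X106.175 Y107.014 F2191
G01 X106.175 Y79.236
G01 X31.593 Y79.236
G01 X31.593 Y107.014
G00 X28.772 Y62.190
M3 S436
G01 X82.342 Y115.725 F2191
G01 X92.168 Y124.821
G00 X8.375 Y175.679
M3 S808
G01 X40.738 Y175.679 F1683
G01 X40.738 Y126.428
G01 X8.375 Y126.428
G01 X8.375 Y175.679
M5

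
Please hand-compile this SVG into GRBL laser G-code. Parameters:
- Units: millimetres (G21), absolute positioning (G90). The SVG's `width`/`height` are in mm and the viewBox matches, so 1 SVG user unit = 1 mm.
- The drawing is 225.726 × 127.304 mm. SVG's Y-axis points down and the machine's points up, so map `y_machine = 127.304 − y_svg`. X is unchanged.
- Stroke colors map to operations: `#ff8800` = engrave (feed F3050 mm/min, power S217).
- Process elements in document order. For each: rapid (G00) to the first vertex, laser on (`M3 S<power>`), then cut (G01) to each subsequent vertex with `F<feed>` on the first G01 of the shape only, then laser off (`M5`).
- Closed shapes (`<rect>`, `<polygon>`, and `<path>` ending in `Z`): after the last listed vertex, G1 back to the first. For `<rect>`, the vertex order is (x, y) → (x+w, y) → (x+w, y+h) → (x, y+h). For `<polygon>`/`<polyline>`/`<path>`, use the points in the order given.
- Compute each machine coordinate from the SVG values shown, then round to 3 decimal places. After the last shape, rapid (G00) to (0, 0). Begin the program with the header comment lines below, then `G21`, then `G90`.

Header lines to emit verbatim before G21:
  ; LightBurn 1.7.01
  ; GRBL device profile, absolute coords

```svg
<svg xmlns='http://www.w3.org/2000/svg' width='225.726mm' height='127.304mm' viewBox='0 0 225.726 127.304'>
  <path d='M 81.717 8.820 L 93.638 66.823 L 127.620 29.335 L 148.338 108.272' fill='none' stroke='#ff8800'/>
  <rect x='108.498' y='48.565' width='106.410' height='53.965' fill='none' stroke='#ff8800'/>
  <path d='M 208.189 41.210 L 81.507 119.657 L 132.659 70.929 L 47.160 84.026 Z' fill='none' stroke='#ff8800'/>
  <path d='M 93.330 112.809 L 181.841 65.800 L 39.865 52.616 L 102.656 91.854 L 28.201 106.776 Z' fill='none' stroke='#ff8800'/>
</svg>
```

Since the viewBox matches the mm dimensions, user units are millimetres directly. The only transform is the Y-flip y_m = 127.304 − y_svg.

Shape 1 is a open polyline drawn with `<path>`. Its stroke #ff8800 means engrave at S217, F3050. After flipping Y the toolpath is (81.717,118.484) → (93.638,60.481) → (127.620,97.969) → (148.338,19.032).

Shape 2 is a rectangle drawn with `<rect>`. Its stroke #ff8800 means engrave at S217, F3050. After flipping Y the toolpath is (108.498,78.739) → (214.908,78.739) → (214.908,24.774) → (108.498,24.774) → (108.498,78.739), returning to the start.

Shape 3 is a closed polygon drawn with `<path>`. Its stroke #ff8800 means engrave at S217, F3050. After flipping Y the toolpath is (208.189,86.094) → (81.507,7.647) → (132.659,56.375) → (47.160,43.278) → (208.189,86.094), returning to the start.

Shape 4 is a closed polygon drawn with `<path>`. Its stroke #ff8800 means engrave at S217, F3050. After flipping Y the toolpath is (93.330,14.495) → (181.841,61.504) → (39.865,74.688) → (102.656,35.450) → (28.201,20.528) → (93.330,14.495), returning to the start.

; LightBurn 1.7.01
; GRBL device profile, absolute coords
G21
G90
G00 X81.717 Y118.484
M3 S217
G01 X93.638 Y60.481 F3050
G01 X127.620 Y97.969
G01 X148.338 Y19.032
M5
G00 X108.498 Y78.739
M3 S217
G01 X214.908 Y78.739 F3050
G01 X214.908 Y24.774
G01 X108.498 Y24.774
G01 X108.498 Y78.739
M5
G00 X208.189 Y86.094
M3 S217
G01 X81.507 Y7.647 F3050
G01 X132.659 Y56.375
G01 X47.160 Y43.278
G01 X208.189 Y86.094
M5
G00 X93.330 Y14.495
M3 S217
G01 X181.841 Y61.504 F3050
G01 X39.865 Y74.688
G01 X102.656 Y35.450
G01 X28.201 Y20.528
G01 X93.330 Y14.495
M5
G00 X0.000 Y0.000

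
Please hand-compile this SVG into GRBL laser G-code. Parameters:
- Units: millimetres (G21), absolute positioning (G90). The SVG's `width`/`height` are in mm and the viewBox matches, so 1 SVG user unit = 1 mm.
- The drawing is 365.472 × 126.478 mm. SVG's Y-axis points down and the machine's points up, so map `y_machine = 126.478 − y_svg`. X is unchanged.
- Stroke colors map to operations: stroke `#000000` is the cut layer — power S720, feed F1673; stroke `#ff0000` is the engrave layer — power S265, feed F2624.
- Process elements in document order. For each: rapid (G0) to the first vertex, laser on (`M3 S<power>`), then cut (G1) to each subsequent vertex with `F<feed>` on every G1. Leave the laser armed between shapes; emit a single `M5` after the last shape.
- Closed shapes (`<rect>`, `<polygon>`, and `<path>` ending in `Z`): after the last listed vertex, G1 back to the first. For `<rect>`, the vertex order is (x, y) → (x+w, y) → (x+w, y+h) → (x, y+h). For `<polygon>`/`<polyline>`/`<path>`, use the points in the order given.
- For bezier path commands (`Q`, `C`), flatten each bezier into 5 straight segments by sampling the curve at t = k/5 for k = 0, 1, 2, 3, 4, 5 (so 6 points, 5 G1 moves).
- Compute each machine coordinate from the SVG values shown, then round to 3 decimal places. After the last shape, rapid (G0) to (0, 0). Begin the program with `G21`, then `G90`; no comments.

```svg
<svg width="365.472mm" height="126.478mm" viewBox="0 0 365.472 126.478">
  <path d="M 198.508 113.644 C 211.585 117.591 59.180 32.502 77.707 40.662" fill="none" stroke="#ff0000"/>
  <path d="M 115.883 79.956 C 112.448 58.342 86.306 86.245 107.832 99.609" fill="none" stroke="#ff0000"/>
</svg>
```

G21
G90
G0 X198.508 Y12.834
M3 S265
G1 X189.188 Y19.692 F2624
G1 X156.300 Y39.169 F2624
G1 X115.991 Y62.515 F2624
G1 X84.411 Y80.980 F2624
G1 X77.707 Y85.816 F2624
G0 X115.883 Y46.522
M3 S265
G1 X111.660 Y54.061 F2624
G1 X105.366 Y52.790 F2624
G1 X100.377 Y45.785 F2624
G1 X100.074 Y36.120 F2624
G1 X107.832 Y26.869 F2624
M5
G0 X0.000 Y0.000

Since the viewBox matches the mm dimensions, user units are millimetres directly. The only transform is the Y-flip y_m = 126.478 − y_svg.

Shape 1 is a cubic bezier drawn with `<path>`. Its stroke #ff0000 means engrave at S265, F2624. After flipping Y the toolpath is (198.508,12.834) → (189.188,19.692) → (156.300,39.169) → (115.991,62.515) → (84.411,80.980) → (77.707,85.816).

Shape 2 is a cubic bezier drawn with `<path>`. Its stroke #ff0000 means engrave at S265, F2624. After flipping Y the toolpath is (115.883,46.522) → (111.660,54.061) → (105.366,52.790) → (100.377,45.785) → (100.074,36.120) → (107.832,26.869).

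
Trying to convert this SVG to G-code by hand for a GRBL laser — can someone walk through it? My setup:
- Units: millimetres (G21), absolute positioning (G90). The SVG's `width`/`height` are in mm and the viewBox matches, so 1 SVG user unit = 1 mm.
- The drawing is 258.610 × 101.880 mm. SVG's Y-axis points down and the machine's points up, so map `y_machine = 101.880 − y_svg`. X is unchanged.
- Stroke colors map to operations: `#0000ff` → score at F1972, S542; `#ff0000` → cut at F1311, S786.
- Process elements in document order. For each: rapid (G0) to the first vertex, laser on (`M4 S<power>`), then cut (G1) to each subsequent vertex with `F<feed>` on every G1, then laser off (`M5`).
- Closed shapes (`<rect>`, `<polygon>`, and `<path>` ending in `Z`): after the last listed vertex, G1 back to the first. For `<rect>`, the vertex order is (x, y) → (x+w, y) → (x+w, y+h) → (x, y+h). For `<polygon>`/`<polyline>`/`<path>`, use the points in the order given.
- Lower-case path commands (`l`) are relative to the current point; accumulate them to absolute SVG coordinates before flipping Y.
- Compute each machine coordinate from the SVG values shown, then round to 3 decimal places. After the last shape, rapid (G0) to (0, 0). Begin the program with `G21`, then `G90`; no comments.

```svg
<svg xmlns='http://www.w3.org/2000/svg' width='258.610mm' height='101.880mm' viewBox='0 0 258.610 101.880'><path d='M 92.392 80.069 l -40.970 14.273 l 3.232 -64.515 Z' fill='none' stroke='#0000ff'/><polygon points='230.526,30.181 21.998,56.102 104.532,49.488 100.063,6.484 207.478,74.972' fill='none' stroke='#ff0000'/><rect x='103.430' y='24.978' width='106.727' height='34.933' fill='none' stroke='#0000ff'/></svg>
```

Since the viewBox matches the mm dimensions, user units are millimetres directly. The only transform is the Y-flip y_m = 101.880 − y_svg.

Shape 1 is a closed polygon drawn with `<path>`. Its stroke #0000ff means score at S542, F1972. After flipping Y the toolpath is (92.392,21.811) → (51.422,7.538) → (54.654,72.053) → (92.392,21.811), returning to the start.

Shape 2 is a closed polygon drawn with `<polygon>`. Its stroke #ff0000 means cut at S786, F1311. After flipping Y the toolpath is (230.526,71.699) → (21.998,45.778) → (104.532,52.392) → (100.063,95.396) → (207.478,26.908) → (230.526,71.699), returning to the start.

Shape 3 is a rectangle drawn with `<rect>`. Its stroke #0000ff means score at S542, F1972. After flipping Y the toolpath is (103.430,76.902) → (210.157,76.902) → (210.157,41.969) → (103.430,41.969) → (103.430,76.902), returning to the start.

G21
G90
G0 X92.392 Y21.811
M4 S542
G1 X51.422 Y7.538 F1972
G1 X54.654 Y72.053 F1972
G1 X92.392 Y21.811 F1972
M5
G0 X230.526 Y71.699
M4 S786
G1 X21.998 Y45.778 F1311
G1 X104.532 Y52.392 F1311
G1 X100.063 Y95.396 F1311
G1 X207.478 Y26.908 F1311
G1 X230.526 Y71.699 F1311
M5
G0 X103.430 Y76.902
M4 S542
G1 X210.157 Y76.902 F1972
G1 X210.157 Y41.969 F1972
G1 X103.430 Y41.969 F1972
G1 X103.430 Y76.902 F1972
M5
G0 X0.000 Y0.000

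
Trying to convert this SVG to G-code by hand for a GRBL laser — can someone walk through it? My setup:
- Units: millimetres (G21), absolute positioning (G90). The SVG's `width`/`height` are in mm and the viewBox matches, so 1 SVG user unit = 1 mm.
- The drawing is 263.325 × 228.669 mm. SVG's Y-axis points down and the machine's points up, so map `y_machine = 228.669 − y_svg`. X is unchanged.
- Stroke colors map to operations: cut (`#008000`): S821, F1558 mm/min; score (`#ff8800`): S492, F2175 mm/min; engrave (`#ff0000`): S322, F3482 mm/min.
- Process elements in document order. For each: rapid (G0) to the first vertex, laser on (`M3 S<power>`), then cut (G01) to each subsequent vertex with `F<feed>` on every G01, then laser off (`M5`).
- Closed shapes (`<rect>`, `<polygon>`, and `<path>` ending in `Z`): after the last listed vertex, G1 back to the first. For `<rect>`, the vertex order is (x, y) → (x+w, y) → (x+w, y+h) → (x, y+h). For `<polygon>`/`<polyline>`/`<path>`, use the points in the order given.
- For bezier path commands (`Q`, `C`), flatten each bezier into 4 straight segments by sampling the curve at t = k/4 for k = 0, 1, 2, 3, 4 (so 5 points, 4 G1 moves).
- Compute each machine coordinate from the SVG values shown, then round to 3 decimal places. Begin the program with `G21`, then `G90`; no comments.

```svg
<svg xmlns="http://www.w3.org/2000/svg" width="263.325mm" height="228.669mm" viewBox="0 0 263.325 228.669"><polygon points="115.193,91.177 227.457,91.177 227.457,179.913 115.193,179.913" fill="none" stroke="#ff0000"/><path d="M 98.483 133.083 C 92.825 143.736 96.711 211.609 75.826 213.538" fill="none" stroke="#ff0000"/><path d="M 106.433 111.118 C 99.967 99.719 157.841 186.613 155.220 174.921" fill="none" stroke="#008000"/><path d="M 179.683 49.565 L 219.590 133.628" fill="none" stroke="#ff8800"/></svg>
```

Since the viewBox matches the mm dimensions, user units are millimetres directly. The only transform is the Y-flip y_m = 228.669 − y_svg.

Shape 1 is a rectangle drawn with `<polygon>`. Its stroke #ff0000 means engrave at S322, F3482. After flipping Y the toolpath is (115.193,137.492) → (227.457,137.492) → (227.457,48.756) → (115.193,48.756) → (115.193,137.492), returning to the start.

Shape 2 is a cubic bezier drawn with `<path>`. Its stroke #ff0000 means engrave at S322, F3482. After flipping Y the toolpath is (98.483,95.586) → (95.493,78.792) → (92.865,52.087) → (87.381,27.018) → (75.826,15.131).

Shape 3 is a cubic bezier drawn with `<path>`. Its stroke #008000 means cut at S821, F1558. After flipping Y the toolpath is (106.433,117.551) → (111.697,110.747) → (129.385,85.540) → (147.793,60.388) → (155.220,53.748).

Shape 4 is a line segment drawn with `<path>`. Its stroke #ff8800 means score at S492, F2175. After flipping Y the toolpath is (179.683,179.104) → (219.590,95.041).

G21
G90
G0 X115.193 Y137.492
M3 S322
G01 X227.457 Y137.492 F3482
G01 X227.457 Y48.756 F3482
G01 X115.193 Y48.756 F3482
G01 X115.193 Y137.492 F3482
M5
G0 X98.483 Y95.586
M3 S322
G01 X95.493 Y78.792 F3482
G01 X92.865 Y52.087 F3482
G01 X87.381 Y27.018 F3482
G01 X75.826 Y15.131 F3482
M5
G0 X106.433 Y117.551
M3 S821
G01 X111.697 Y110.747 F1558
G01 X129.385 Y85.540 F1558
G01 X147.793 Y60.388 F1558
G01 X155.220 Y53.748 F1558
M5
G0 X179.683 Y179.104
M3 S492
G01 X219.590 Y95.041 F2175
M5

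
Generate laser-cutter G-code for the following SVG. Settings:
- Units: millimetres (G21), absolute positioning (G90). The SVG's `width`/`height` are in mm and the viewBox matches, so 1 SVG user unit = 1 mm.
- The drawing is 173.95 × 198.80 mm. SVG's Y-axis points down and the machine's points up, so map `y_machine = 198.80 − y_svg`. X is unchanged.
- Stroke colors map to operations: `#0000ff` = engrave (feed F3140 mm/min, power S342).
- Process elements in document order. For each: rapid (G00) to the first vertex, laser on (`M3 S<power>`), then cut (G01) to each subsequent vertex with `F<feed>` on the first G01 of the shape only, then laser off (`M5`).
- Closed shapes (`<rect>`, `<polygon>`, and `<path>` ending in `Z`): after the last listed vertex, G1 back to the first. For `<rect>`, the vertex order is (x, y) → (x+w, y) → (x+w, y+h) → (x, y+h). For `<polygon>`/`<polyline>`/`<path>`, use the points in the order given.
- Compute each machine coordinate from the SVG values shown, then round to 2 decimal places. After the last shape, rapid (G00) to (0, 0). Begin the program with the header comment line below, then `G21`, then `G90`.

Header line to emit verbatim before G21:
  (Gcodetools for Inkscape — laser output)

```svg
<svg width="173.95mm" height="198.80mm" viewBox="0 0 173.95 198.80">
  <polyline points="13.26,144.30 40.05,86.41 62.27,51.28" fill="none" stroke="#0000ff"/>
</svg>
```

Since the viewBox matches the mm dimensions, user units are millimetres directly. The only transform is the Y-flip y_m = 198.80 − y_svg.

Shape 1 is a open polyline drawn with `<polyline>`. Its stroke #0000ff means engrave at S342, F3140. After flipping Y the toolpath is (13.26,54.50) → (40.05,112.39) → (62.27,147.52).

(Gcodetools for Inkscape — laser output)
G21
G90
G00 X13.26 Y54.50
M3 S342
G01 X40.05 Y112.39 F3140
G01 X62.27 Y147.52
M5
G00 X0.00 Y0.00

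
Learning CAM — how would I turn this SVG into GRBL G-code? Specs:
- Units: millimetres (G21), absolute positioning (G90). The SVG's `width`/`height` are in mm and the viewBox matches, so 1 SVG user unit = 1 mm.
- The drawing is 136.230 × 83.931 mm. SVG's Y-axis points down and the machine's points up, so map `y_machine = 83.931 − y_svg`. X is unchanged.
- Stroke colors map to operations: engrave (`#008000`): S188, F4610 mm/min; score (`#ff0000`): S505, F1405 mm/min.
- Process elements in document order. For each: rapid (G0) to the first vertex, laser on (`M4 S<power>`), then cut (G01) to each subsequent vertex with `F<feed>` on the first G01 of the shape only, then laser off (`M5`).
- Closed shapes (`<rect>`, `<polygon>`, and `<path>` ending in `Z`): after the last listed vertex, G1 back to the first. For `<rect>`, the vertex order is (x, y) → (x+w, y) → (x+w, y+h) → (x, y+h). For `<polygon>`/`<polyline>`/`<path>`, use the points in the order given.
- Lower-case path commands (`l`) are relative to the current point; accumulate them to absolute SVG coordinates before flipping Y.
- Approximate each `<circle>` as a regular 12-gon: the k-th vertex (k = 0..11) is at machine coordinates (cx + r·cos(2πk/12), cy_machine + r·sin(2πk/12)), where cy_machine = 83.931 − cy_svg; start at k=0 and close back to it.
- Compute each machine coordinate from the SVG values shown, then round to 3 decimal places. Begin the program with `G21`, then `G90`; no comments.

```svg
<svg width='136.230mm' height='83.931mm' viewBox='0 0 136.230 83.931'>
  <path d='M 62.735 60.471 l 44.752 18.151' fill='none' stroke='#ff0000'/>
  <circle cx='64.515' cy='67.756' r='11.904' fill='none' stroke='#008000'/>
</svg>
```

G21
G90
G0 X62.735 Y23.460
M4 S505
G01 X107.487 Y5.309 F1405
M5
G0 X76.419 Y16.175
M4 S188
G01 X74.824 Y22.127 F4610
G01 X70.467 Y26.484
G01 X64.515 Y28.079
G01 X58.563 Y26.484
G01 X54.206 Y22.127
G01 X52.611 Y16.175
G01 X54.206 Y10.223
G01 X58.563 Y5.866
G01 X64.515 Y4.271
G01 X70.467 Y5.866
G01 X74.824 Y10.223
G01 X76.419 Y16.175
M5

viewBox `0 0 136.230 83.931` with mm width/height → 1 unit = 1 mm. Flip: y_m = 83.931 − y_svg.

**Shape 1** — `<path>` line segment, stroke `#ff0000` → score (S505, F1405). Machine vertices: (62.735,23.460) → (107.487,5.309). Open path.

**Shape 2** — `<circle>` circle, stroke `#008000` → engrave (S188, F4610). Machine vertices: (76.419,16.175) → (74.824,22.127) → (70.467,26.484) → (64.515,28.079) → (58.563,26.484) → (54.206,22.127) → (52.611,16.175) → (54.206,10.223) → (58.563,5.866) → (64.515,4.271) → (70.467,5.866) → (74.824,10.223) → (76.419,16.175). Closed: final G1 returns to the first vertex.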